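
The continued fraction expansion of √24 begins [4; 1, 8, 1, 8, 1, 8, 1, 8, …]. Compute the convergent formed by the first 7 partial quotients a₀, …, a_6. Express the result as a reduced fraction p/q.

Build up convergents one term at a time:
a_0 = 4: 4/1
a_1 = 1: 5/1
a_2 = 8: 44/9
a_3 = 1: 49/10
a_4 = 8: 436/89
a_5 = 1: 485/99
a_6 = 8: 4316/881

4316/881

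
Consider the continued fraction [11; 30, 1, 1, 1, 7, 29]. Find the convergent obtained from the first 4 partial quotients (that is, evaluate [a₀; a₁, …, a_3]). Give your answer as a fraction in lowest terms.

Collapse the nested fraction from the inside out:
Start with 1.
1 + 1/(1/1) = 1 + 1/1 = 2/1
30 + 1/(2/1) = 30 + 1/2 = 61/2
11 + 1/(61/2) = 11 + 2/61 = 673/61

673/61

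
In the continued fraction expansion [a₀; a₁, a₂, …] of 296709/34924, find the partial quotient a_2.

59

Run the Euclidean algorithm, recording each quotient:
296709 ÷ 34924 → quotient 8, remainder 17317
34924 ÷ 17317 → quotient 2, remainder 290
17317 ÷ 290 → quotient 59, remainder 207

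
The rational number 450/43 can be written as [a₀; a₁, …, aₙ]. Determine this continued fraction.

[10; 2, 6, 1, 2]

450 = 10·43 + 20, so a_0 = 10
43 = 2·20 + 3, so a_1 = 2
20 = 6·3 + 2, so a_2 = 6
3 = 1·2 + 1, so a_3 = 1
2 = 2·1 + 0, so a_4 = 2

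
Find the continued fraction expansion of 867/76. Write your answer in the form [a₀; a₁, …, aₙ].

[11; 2, 2, 4, 1, 2]

867 = 11·76 + 31, so a_0 = 11
76 = 2·31 + 14, so a_1 = 2
31 = 2·14 + 3, so a_2 = 2
14 = 4·3 + 2, so a_3 = 4
3 = 1·2 + 1, so a_4 = 1
2 = 2·1 + 0, so a_5 = 2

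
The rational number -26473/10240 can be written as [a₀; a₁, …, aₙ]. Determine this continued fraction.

Run the Euclidean algorithm, recording each quotient:
-26473 = -3·10240 + 4247, so a_0 = -3
10240 = 2·4247 + 1746, so a_1 = 2
4247 = 2·1746 + 755, so a_2 = 2
1746 = 2·755 + 236, so a_3 = 2
755 = 3·236 + 47, so a_4 = 3
236 = 5·47 + 1, so a_5 = 5
47 = 47·1 + 0, so a_6 = 47

[-3; 2, 2, 2, 3, 5, 47]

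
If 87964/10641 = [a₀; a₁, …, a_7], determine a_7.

Run the Euclidean algorithm, recording each quotient:
87964 ÷ 10641 → quotient 8, remainder 2836
10641 ÷ 2836 → quotient 3, remainder 2133
2836 ÷ 2133 → quotient 1, remainder 703
2133 ÷ 703 → quotient 3, remainder 24
703 ÷ 24 → quotient 29, remainder 7
24 ÷ 7 → quotient 3, remainder 3
7 ÷ 3 → quotient 2, remainder 1
3 ÷ 1 → quotient 3, remainder 0

3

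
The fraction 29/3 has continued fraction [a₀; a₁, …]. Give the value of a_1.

Apply division with remainder until the remainder is 0:
29 ÷ 3 → quotient 9, remainder 2
3 ÷ 2 → quotient 1, remainder 1

1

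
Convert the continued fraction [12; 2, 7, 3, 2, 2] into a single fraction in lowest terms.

a_0 = 12: 12/1
a_1 = 2: 25/2
a_2 = 7: 187/15
a_3 = 3: 586/47
a_4 = 2: 1359/109
a_5 = 2: 3304/265

3304/265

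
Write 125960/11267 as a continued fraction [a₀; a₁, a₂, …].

⌊125960/11267⌋ = 11, remainder 2023
⌊11267/2023⌋ = 5, remainder 1152
⌊2023/1152⌋ = 1, remainder 871
⌊1152/871⌋ = 1, remainder 281
⌊871/281⌋ = 3, remainder 28
⌊281/28⌋ = 10, remainder 1
⌊28/1⌋ = 28, remainder 0

[11; 5, 1, 1, 3, 10, 28]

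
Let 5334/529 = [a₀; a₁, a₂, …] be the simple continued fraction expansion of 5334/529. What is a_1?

12

⌊5334/529⌋ = 10, remainder 44
⌊529/44⌋ = 12, remainder 1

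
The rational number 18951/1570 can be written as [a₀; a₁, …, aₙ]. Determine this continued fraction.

18951 ÷ 1570 → quotient 12, remainder 111
1570 ÷ 111 → quotient 14, remainder 16
111 ÷ 16 → quotient 6, remainder 15
16 ÷ 15 → quotient 1, remainder 1
15 ÷ 1 → quotient 15, remainder 0

[12; 14, 6, 1, 15]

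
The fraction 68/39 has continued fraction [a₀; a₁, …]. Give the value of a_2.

2

⌊68/39⌋ = 1, remainder 29
⌊39/29⌋ = 1, remainder 10
⌊29/10⌋ = 2, remainder 9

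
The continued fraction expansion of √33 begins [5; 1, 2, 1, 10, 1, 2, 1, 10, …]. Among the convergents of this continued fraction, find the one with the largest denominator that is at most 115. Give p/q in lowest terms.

List convergents until the denominator exceeds the bound:
a_0 = 5: 5/1  (≤ bound)
a_1 = 1: 6/1  (≤ bound)
a_2 = 2: 17/3  (≤ bound)
a_3 = 1: 23/4  (≤ bound)
a_4 = 10: 247/43  (≤ bound)
a_5 = 1: 270/47  (≤ bound)
a_6 = 2: 787/137  (> 115, stop)

270/47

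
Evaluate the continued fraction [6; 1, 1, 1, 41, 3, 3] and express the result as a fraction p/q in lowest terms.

Start with 3.
3 + 1/(3/1) = 3 + 1/3 = 10/3
41 + 1/(10/3) = 41 + 3/10 = 413/10
1 + 1/(413/10) = 1 + 10/413 = 423/413
1 + 1/(423/413) = 1 + 413/423 = 836/423
1 + 1/(836/423) = 1 + 423/836 = 1259/836
6 + 1/(1259/836) = 6 + 836/1259 = 8390/1259

8390/1259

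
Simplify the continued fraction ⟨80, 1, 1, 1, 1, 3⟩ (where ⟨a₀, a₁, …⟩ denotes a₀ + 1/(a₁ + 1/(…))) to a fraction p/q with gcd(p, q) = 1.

a_0 = 80: 80/1
a_1 = 1: 81/1
a_2 = 1: 161/2
a_3 = 1: 242/3
a_4 = 1: 403/5
a_5 = 3: 1451/18

1451/18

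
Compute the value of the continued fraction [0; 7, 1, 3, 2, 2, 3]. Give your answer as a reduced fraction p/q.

75/583

Work from the innermost term outward:
Start with 3.
2 + 1/(3/1) = 2 + 1/3 = 7/3
2 + 1/(7/3) = 2 + 3/7 = 17/7
3 + 1/(17/7) = 3 + 7/17 = 58/17
1 + 1/(58/17) = 1 + 17/58 = 75/58
7 + 1/(75/58) = 7 + 58/75 = 583/75
0 + 1/(583/75) = 0 + 75/583 = 75/583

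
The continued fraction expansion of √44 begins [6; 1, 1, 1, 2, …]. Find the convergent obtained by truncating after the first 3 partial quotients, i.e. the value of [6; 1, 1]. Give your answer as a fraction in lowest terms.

Collapse the nested fraction from the inside out:
Start with 1.
1 + 1/(1/1) = 1 + 1/1 = 2/1
6 + 1/(2/1) = 6 + 1/2 = 13/2

13/2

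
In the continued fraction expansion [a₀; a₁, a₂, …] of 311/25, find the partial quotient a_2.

3

Run the Euclidean algorithm, recording each quotient:
⌊311/25⌋ = 12, remainder 11
⌊25/11⌋ = 2, remainder 3
⌊11/3⌋ = 3, remainder 2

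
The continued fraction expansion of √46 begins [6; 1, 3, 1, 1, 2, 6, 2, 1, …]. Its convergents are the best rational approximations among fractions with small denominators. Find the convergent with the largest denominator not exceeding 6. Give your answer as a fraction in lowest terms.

34/5

a_0 = 6: 6/1  (≤ bound)
a_1 = 1: 7/1  (≤ bound)
a_2 = 3: 27/4  (≤ bound)
a_3 = 1: 34/5  (≤ bound)
a_4 = 1: 61/9  (> 6, stop)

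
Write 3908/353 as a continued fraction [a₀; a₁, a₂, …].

[11; 14, 8, 3]

3908 = 11·353 + 25, so a_0 = 11
353 = 14·25 + 3, so a_1 = 14
25 = 8·3 + 1, so a_2 = 8
3 = 3·1 + 0, so a_3 = 3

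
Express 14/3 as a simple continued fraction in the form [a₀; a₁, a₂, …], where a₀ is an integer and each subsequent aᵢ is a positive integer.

Apply division with remainder until the remainder is 0:
14 ÷ 3 → quotient 4, remainder 2
3 ÷ 2 → quotient 1, remainder 1
2 ÷ 1 → quotient 2, remainder 0

[4; 1, 2]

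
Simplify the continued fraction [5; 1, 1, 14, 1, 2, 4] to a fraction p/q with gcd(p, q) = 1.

Build up convergents one term at a time:
a_0 = 5: 5/1
a_1 = 1: 6/1
a_2 = 1: 11/2
a_3 = 14: 160/29
a_4 = 1: 171/31
a_5 = 2: 502/91
a_6 = 4: 2179/395

2179/395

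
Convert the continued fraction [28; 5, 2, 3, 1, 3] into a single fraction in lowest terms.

a_0 = 28: 28/1
a_1 = 5: 141/5
a_2 = 2: 310/11
a_3 = 3: 1071/38
a_4 = 1: 1381/49
a_5 = 3: 5214/185

5214/185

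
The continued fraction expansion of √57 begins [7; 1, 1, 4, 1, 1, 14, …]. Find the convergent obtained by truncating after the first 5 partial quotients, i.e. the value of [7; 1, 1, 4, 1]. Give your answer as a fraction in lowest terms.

Start with 1.
4 + 1/(1/1) = 4 + 1/1 = 5/1
1 + 1/(5/1) = 1 + 1/5 = 6/5
1 + 1/(6/5) = 1 + 5/6 = 11/6
7 + 1/(11/6) = 7 + 6/11 = 83/11

83/11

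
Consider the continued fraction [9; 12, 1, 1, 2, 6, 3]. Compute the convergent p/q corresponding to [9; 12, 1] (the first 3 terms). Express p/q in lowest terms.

Build up convergents one term at a time:
a_0 = 9: 9/1
a_1 = 12: 109/12
a_2 = 1: 118/13

118/13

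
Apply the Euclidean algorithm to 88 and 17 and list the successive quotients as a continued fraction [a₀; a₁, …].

[5; 5, 1, 2]

Repeatedly divide and take the remainder:
⌊88/17⌋ = 5, remainder 3
⌊17/3⌋ = 5, remainder 2
⌊3/2⌋ = 1, remainder 1
⌊2/1⌋ = 2, remainder 0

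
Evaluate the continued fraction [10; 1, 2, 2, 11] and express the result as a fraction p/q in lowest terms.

Start with 11.
2 + 1/(11/1) = 2 + 1/11 = 23/11
2 + 1/(23/11) = 2 + 11/23 = 57/23
1 + 1/(57/23) = 1 + 23/57 = 80/57
10 + 1/(80/57) = 10 + 57/80 = 857/80

857/80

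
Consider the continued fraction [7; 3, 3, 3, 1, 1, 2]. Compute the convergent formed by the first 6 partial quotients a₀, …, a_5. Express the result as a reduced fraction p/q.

555/76

Start with 1.
1 + 1/(1/1) = 1 + 1/1 = 2/1
3 + 1/(2/1) = 3 + 1/2 = 7/2
3 + 1/(7/2) = 3 + 2/7 = 23/7
3 + 1/(23/7) = 3 + 7/23 = 76/23
7 + 1/(76/23) = 7 + 23/76 = 555/76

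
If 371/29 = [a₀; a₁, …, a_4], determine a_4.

371 ÷ 29 → quotient 12, remainder 23
29 ÷ 23 → quotient 1, remainder 6
23 ÷ 6 → quotient 3, remainder 5
6 ÷ 5 → quotient 1, remainder 1
5 ÷ 1 → quotient 5, remainder 0

5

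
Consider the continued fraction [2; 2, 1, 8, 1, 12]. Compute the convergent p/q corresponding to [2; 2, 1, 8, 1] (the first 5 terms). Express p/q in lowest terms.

68/29

Use the convergent recurrence hₖ = aₖ·hₖ₋₁ + hₖ₋₂ (and likewise for the denominators kₖ):
a_0 = 2: 2/1
a_1 = 2: 5/2
a_2 = 1: 7/3
a_3 = 8: 61/26
a_4 = 1: 68/29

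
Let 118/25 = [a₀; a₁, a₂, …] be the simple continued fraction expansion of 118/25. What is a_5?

3

118 = 4·25 + 18, so a_0 = 4
25 = 1·18 + 7, so a_1 = 1
18 = 2·7 + 4, so a_2 = 2
7 = 1·4 + 3, so a_3 = 1
4 = 1·3 + 1, so a_4 = 1
3 = 3·1 + 0, so a_5 = 3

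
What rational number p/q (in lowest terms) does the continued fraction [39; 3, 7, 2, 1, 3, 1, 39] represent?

a_0 = 39: 39/1
a_1 = 3: 118/3
a_2 = 7: 865/22
a_3 = 2: 1848/47
a_4 = 1: 2713/69
a_5 = 3: 9987/254
a_6 = 1: 12700/323
a_7 = 39: 505287/12851

505287/12851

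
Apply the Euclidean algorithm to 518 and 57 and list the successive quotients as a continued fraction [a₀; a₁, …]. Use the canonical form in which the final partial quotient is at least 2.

518 = 9·57 + 5, so a_0 = 9
57 = 11·5 + 2, so a_1 = 11
5 = 2·2 + 1, so a_2 = 2
2 = 2·1 + 0, so a_3 = 2

[9; 11, 2, 2]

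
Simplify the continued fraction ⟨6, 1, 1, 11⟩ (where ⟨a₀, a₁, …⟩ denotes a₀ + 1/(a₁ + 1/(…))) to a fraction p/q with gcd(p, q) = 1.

150/23

a_0 = 6: 6/1
a_1 = 1: 7/1
a_2 = 1: 13/2
a_3 = 11: 150/23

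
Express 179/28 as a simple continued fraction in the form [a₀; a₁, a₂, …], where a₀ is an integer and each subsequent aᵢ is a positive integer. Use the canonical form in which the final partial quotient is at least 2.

[6; 2, 1, 1, 5]

⌊179/28⌋ = 6, remainder 11
⌊28/11⌋ = 2, remainder 6
⌊11/6⌋ = 1, remainder 5
⌊6/5⌋ = 1, remainder 1
⌊5/1⌋ = 5, remainder 0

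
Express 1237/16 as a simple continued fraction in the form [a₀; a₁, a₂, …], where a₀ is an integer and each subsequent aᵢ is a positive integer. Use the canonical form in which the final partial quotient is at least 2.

[77; 3, 5]

1237 ÷ 16 → quotient 77, remainder 5
16 ÷ 5 → quotient 3, remainder 1
5 ÷ 1 → quotient 5, remainder 0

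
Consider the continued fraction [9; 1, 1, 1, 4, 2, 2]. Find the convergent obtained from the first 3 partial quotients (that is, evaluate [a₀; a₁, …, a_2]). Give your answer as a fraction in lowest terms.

a_0 = 9: 9/1
a_1 = 1: 10/1
a_2 = 1: 19/2

19/2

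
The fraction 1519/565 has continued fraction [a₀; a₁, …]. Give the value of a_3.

4

⌊1519/565⌋ = 2, remainder 389
⌊565/389⌋ = 1, remainder 176
⌊389/176⌋ = 2, remainder 37
⌊176/37⌋ = 4, remainder 28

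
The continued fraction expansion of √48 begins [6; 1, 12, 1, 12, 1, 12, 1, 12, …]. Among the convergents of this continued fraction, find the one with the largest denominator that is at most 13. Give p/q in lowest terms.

90/13

List convergents until the denominator exceeds the bound:
a_0 = 6: 6/1  (≤ bound)
a_1 = 1: 7/1  (≤ bound)
a_2 = 12: 90/13  (≤ bound)
a_3 = 1: 97/14  (> 13, stop)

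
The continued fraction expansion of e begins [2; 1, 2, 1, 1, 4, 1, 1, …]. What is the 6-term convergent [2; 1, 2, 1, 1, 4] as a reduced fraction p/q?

87/32

Use the convergent recurrence hₖ = aₖ·hₖ₋₁ + hₖ₋₂ (and likewise for the denominators kₖ):
a_0 = 2: 2/1
a_1 = 1: 3/1
a_2 = 2: 8/3
a_3 = 1: 11/4
a_4 = 1: 19/7
a_5 = 4: 87/32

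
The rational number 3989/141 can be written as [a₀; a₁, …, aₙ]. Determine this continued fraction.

[28; 3, 2, 3, 1, 1, 2]

⌊3989/141⌋ = 28, remainder 41
⌊141/41⌋ = 3, remainder 18
⌊41/18⌋ = 2, remainder 5
⌊18/5⌋ = 3, remainder 3
⌊5/3⌋ = 1, remainder 2
⌊3/2⌋ = 1, remainder 1
⌊2/1⌋ = 2, remainder 0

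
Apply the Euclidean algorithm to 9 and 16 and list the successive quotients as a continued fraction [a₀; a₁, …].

9 = 0·16 + 9, so a_0 = 0
16 = 1·9 + 7, so a_1 = 1
9 = 1·7 + 2, so a_2 = 1
7 = 3·2 + 1, so a_3 = 3
2 = 2·1 + 0, so a_4 = 2

[0; 1, 1, 3, 2]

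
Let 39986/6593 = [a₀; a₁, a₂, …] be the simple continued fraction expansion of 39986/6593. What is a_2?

Repeatedly divide and take the remainder:
39986 ÷ 6593 → quotient 6, remainder 428
6593 ÷ 428 → quotient 15, remainder 173
428 ÷ 173 → quotient 2, remainder 82

2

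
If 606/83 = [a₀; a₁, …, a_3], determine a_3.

⌊606/83⌋ = 7, remainder 25
⌊83/25⌋ = 3, remainder 8
⌊25/8⌋ = 3, remainder 1
⌊8/1⌋ = 8, remainder 0

8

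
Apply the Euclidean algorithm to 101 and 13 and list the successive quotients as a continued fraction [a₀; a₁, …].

[7; 1, 3, 3]

Run the Euclidean algorithm, recording each quotient:
101 ÷ 13 → quotient 7, remainder 10
13 ÷ 10 → quotient 1, remainder 3
10 ÷ 3 → quotient 3, remainder 1
3 ÷ 1 → quotient 3, remainder 0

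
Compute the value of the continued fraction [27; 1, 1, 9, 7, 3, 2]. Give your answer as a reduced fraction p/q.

27058/983

Work from the innermost term outward:
Start with 2.
3 + 1/(2/1) = 3 + 1/2 = 7/2
7 + 1/(7/2) = 7 + 2/7 = 51/7
9 + 1/(51/7) = 9 + 7/51 = 466/51
1 + 1/(466/51) = 1 + 51/466 = 517/466
1 + 1/(517/466) = 1 + 466/517 = 983/517
27 + 1/(983/517) = 27 + 517/983 = 27058/983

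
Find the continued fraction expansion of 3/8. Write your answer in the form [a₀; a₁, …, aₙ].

[0; 2, 1, 2]

⌊3/8⌋ = 0, remainder 3
⌊8/3⌋ = 2, remainder 2
⌊3/2⌋ = 1, remainder 1
⌊2/1⌋ = 2, remainder 0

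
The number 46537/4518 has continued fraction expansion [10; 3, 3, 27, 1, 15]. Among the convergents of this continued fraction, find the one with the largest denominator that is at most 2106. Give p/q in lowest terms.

2915/283

List convergents until the denominator exceeds the bound:
a_0 = 10: 10/1  (≤ bound)
a_1 = 3: 31/3  (≤ bound)
a_2 = 3: 103/10  (≤ bound)
a_3 = 27: 2812/273  (≤ bound)
a_4 = 1: 2915/283  (≤ bound)
a_5 = 15: 46537/4518  (> 2106, stop)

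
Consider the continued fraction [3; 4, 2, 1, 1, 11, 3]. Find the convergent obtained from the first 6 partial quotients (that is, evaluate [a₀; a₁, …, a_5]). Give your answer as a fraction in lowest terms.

Work from the innermost term outward:
Start with 11.
1 + 1/(11/1) = 1 + 1/11 = 12/11
1 + 1/(12/11) = 1 + 11/12 = 23/12
2 + 1/(23/12) = 2 + 12/23 = 58/23
4 + 1/(58/23) = 4 + 23/58 = 255/58
3 + 1/(255/58) = 3 + 58/255 = 823/255

823/255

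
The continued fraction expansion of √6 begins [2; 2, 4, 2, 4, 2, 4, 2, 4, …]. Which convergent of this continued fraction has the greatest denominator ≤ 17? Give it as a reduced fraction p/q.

22/9

List convergents until the denominator exceeds the bound:
a_0 = 2: 2/1  (≤ bound)
a_1 = 2: 5/2  (≤ bound)
a_2 = 4: 22/9  (≤ bound)
a_3 = 2: 49/20  (> 17, stop)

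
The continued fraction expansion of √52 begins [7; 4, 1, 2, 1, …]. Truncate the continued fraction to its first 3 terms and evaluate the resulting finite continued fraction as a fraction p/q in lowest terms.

Work from the innermost term outward:
Start with 1.
4 + 1/(1/1) = 4 + 1/1 = 5/1
7 + 1/(5/1) = 7 + 1/5 = 36/5

36/5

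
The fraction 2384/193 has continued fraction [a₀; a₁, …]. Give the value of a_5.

2

⌊2384/193⌋ = 12, remainder 68
⌊193/68⌋ = 2, remainder 57
⌊68/57⌋ = 1, remainder 11
⌊57/11⌋ = 5, remainder 2
⌊11/2⌋ = 5, remainder 1
⌊2/1⌋ = 2, remainder 0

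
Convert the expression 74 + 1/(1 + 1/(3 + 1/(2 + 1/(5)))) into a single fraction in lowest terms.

3664/49

a_0 = 74: 74/1
a_1 = 1: 75/1
a_2 = 3: 299/4
a_3 = 2: 673/9
a_4 = 5: 3664/49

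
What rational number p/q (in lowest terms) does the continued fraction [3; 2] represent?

7/2

a_0 = 3: 3/1
a_1 = 2: 7/2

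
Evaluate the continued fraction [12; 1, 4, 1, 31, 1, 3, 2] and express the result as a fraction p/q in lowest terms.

Start with 2.
3 + 1/(2/1) = 3 + 1/2 = 7/2
1 + 1/(7/2) = 1 + 2/7 = 9/7
31 + 1/(9/7) = 31 + 7/9 = 286/9
1 + 1/(286/9) = 1 + 9/286 = 295/286
4 + 1/(295/286) = 4 + 286/295 = 1466/295
1 + 1/(1466/295) = 1 + 295/1466 = 1761/1466
12 + 1/(1761/1466) = 12 + 1466/1761 = 22598/1761

22598/1761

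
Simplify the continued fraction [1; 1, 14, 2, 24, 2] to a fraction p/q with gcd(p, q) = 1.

2998/1549

Work from the innermost term outward:
Start with 2.
24 + 1/(2/1) = 24 + 1/2 = 49/2
2 + 1/(49/2) = 2 + 2/49 = 100/49
14 + 1/(100/49) = 14 + 49/100 = 1449/100
1 + 1/(1449/100) = 1 + 100/1449 = 1549/1449
1 + 1/(1549/1449) = 1 + 1449/1549 = 2998/1549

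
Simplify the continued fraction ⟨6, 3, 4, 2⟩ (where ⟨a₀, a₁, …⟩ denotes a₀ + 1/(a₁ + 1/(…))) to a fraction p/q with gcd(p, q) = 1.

183/29

Build up convergents one term at a time:
a_0 = 6: 6/1
a_1 = 3: 19/3
a_2 = 4: 82/13
a_3 = 2: 183/29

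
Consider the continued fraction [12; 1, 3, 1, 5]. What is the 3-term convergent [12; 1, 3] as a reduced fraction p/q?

51/4

Start with 3.
1 + 1/(3/1) = 1 + 1/3 = 4/3
12 + 1/(4/3) = 12 + 3/4 = 51/4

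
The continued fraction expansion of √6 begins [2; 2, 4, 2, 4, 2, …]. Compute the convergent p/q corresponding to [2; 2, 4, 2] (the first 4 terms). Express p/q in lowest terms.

Start with 2.
4 + 1/(2/1) = 4 + 1/2 = 9/2
2 + 1/(9/2) = 2 + 2/9 = 20/9
2 + 1/(20/9) = 2 + 9/20 = 49/20

49/20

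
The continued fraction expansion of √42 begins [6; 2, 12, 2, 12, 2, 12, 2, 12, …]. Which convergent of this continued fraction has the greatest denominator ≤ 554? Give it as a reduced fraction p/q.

a_0 = 6: 6/1  (≤ bound)
a_1 = 2: 13/2  (≤ bound)
a_2 = 12: 162/25  (≤ bound)
a_3 = 2: 337/52  (≤ bound)
a_4 = 12: 4206/649  (> 554, stop)

337/52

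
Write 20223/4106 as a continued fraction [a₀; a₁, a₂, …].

[4; 1, 12, 2, 1, 2, 38]

20223 ÷ 4106 → quotient 4, remainder 3799
4106 ÷ 3799 → quotient 1, remainder 307
3799 ÷ 307 → quotient 12, remainder 115
307 ÷ 115 → quotient 2, remainder 77
115 ÷ 77 → quotient 1, remainder 38
77 ÷ 38 → quotient 2, remainder 1
38 ÷ 1 → quotient 38, remainder 0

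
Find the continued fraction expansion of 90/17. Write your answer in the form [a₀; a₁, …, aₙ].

90 ÷ 17 → quotient 5, remainder 5
17 ÷ 5 → quotient 3, remainder 2
5 ÷ 2 → quotient 2, remainder 1
2 ÷ 1 → quotient 2, remainder 0

[5; 3, 2, 2]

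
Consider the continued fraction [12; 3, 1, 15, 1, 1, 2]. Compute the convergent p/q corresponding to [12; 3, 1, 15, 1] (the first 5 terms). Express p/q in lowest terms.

821/67

Start with 1.
15 + 1/(1/1) = 15 + 1/1 = 16/1
1 + 1/(16/1) = 1 + 1/16 = 17/16
3 + 1/(17/16) = 3 + 16/17 = 67/17
12 + 1/(67/17) = 12 + 17/67 = 821/67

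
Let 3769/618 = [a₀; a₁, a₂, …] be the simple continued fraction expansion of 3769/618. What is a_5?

1

Apply division with remainder until the remainder is 0:
3769 ÷ 618 → quotient 6, remainder 61
618 ÷ 61 → quotient 10, remainder 8
61 ÷ 8 → quotient 7, remainder 5
8 ÷ 5 → quotient 1, remainder 3
5 ÷ 3 → quotient 1, remainder 2
3 ÷ 2 → quotient 1, remainder 1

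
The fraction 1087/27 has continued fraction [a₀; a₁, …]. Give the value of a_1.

⌊1087/27⌋ = 40, remainder 7
⌊27/7⌋ = 3, remainder 6

3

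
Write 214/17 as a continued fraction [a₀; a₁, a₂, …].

[12; 1, 1, 2, 3]

214 ÷ 17 → quotient 12, remainder 10
17 ÷ 10 → quotient 1, remainder 7
10 ÷ 7 → quotient 1, remainder 3
7 ÷ 3 → quotient 2, remainder 1
3 ÷ 1 → quotient 3, remainder 0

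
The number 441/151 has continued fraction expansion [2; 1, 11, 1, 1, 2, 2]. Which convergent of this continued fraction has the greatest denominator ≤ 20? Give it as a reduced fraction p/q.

a_0 = 2: 2/1  (≤ bound)
a_1 = 1: 3/1  (≤ bound)
a_2 = 11: 35/12  (≤ bound)
a_3 = 1: 38/13  (≤ bound)
a_4 = 1: 73/25  (> 20, stop)

38/13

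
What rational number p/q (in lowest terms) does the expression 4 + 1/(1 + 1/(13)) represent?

69/14

Start with 13.
1 + 1/(13/1) = 1 + 1/13 = 14/13
4 + 1/(14/13) = 4 + 13/14 = 69/14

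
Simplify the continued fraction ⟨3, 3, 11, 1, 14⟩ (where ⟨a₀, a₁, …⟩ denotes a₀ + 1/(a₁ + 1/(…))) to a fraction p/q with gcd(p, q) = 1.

1835/552

a_0 = 3: 3/1
a_1 = 3: 10/3
a_2 = 11: 113/34
a_3 = 1: 123/37
a_4 = 14: 1835/552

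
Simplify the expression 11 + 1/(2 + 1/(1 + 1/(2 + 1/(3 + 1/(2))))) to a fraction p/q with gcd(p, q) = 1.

Build up convergents one term at a time:
a_0 = 11: 11/1
a_1 = 2: 23/2
a_2 = 1: 34/3
a_3 = 2: 91/8
a_4 = 3: 307/27
a_5 = 2: 705/62

705/62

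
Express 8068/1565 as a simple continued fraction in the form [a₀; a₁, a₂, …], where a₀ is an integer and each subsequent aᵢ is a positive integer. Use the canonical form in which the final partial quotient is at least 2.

[5; 6, 2, 3, 1, 2, 4, 2]

Apply division with remainder until the remainder is 0:
8068 = 5·1565 + 243, so a_0 = 5
1565 = 6·243 + 107, so a_1 = 6
243 = 2·107 + 29, so a_2 = 2
107 = 3·29 + 20, so a_3 = 3
29 = 1·20 + 9, so a_4 = 1
20 = 2·9 + 2, so a_5 = 2
9 = 4·2 + 1, so a_6 = 4
2 = 2·1 + 0, so a_7 = 2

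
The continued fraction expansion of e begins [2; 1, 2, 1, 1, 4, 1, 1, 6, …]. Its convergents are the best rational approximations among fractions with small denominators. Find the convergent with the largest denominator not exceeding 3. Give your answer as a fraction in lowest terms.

8/3

a_0 = 2: 2/1  (≤ bound)
a_1 = 1: 3/1  (≤ bound)
a_2 = 2: 8/3  (≤ bound)
a_3 = 1: 11/4  (> 3, stop)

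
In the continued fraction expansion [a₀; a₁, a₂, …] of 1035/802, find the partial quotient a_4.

1

Run the Euclidean algorithm, recording each quotient:
⌊1035/802⌋ = 1, remainder 233
⌊802/233⌋ = 3, remainder 103
⌊233/103⌋ = 2, remainder 27
⌊103/27⌋ = 3, remainder 22
⌊27/22⌋ = 1, remainder 5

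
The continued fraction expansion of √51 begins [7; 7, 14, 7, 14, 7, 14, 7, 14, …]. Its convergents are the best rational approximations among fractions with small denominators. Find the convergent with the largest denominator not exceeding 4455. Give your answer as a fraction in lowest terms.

4999/700

a_0 = 7: 7/1  (≤ bound)
a_1 = 7: 50/7  (≤ bound)
a_2 = 14: 707/99  (≤ bound)
a_3 = 7: 4999/700  (≤ bound)
a_4 = 14: 70693/9899  (> 4455, stop)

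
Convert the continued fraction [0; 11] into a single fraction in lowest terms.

Use the convergent recurrence hₖ = aₖ·hₖ₋₁ + hₖ₋₂ (and likewise for the denominators kₖ):
a_0 = 0: 0/1
a_1 = 11: 1/11

1/11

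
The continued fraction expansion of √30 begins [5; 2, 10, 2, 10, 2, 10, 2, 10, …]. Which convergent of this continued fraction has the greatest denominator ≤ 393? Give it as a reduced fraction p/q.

a_0 = 5: 5/1  (≤ bound)
a_1 = 2: 11/2  (≤ bound)
a_2 = 10: 115/21  (≤ bound)
a_3 = 2: 241/44  (≤ bound)
a_4 = 10: 2525/461  (> 393, stop)

241/44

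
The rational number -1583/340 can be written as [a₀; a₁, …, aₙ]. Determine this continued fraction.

[-5; 2, 1, 9, 1, 1, 1, 3]

-1583 = -5·340 + 117, so a_0 = -5
340 = 2·117 + 106, so a_1 = 2
117 = 1·106 + 11, so a_2 = 1
106 = 9·11 + 7, so a_3 = 9
11 = 1·7 + 4, so a_4 = 1
7 = 1·4 + 3, so a_5 = 1
4 = 1·3 + 1, so a_6 = 1
3 = 3·1 + 0, so a_7 = 3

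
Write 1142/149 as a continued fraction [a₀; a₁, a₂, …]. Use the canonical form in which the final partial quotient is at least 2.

[7; 1, 1, 1, 49]

Repeatedly divide and take the remainder:
1142 ÷ 149 → quotient 7, remainder 99
149 ÷ 99 → quotient 1, remainder 50
99 ÷ 50 → quotient 1, remainder 49
50 ÷ 49 → quotient 1, remainder 1
49 ÷ 1 → quotient 49, remainder 0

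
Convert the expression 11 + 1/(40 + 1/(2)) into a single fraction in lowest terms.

Start with 2.
40 + 1/(2/1) = 40 + 1/2 = 81/2
11 + 1/(81/2) = 11 + 2/81 = 893/81

893/81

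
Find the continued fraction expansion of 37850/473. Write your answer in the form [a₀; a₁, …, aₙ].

37850 = 80·473 + 10, so a_0 = 80
473 = 47·10 + 3, so a_1 = 47
10 = 3·3 + 1, so a_2 = 3
3 = 3·1 + 0, so a_3 = 3

[80; 47, 3, 3]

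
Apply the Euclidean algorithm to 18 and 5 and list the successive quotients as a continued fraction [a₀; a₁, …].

[3; 1, 1, 2]

18 = 3·5 + 3, so a_0 = 3
5 = 1·3 + 2, so a_1 = 1
3 = 1·2 + 1, so a_2 = 1
2 = 2·1 + 0, so a_3 = 2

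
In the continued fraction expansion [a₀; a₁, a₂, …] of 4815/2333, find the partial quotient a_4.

1

4815 ÷ 2333 → quotient 2, remainder 149
2333 ÷ 149 → quotient 15, remainder 98
149 ÷ 98 → quotient 1, remainder 51
98 ÷ 51 → quotient 1, remainder 47
51 ÷ 47 → quotient 1, remainder 4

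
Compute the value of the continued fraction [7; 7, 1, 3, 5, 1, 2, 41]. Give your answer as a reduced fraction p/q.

162431/22785

Start with 41.
2 + 1/(41/1) = 2 + 1/41 = 83/41
1 + 1/(83/41) = 1 + 41/83 = 124/83
5 + 1/(124/83) = 5 + 83/124 = 703/124
3 + 1/(703/124) = 3 + 124/703 = 2233/703
1 + 1/(2233/703) = 1 + 703/2233 = 2936/2233
7 + 1/(2936/2233) = 7 + 2233/2936 = 22785/2936
7 + 1/(22785/2936) = 7 + 2936/22785 = 162431/22785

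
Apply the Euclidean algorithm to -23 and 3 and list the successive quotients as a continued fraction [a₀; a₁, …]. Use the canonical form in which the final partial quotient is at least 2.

[-8; 3]

-23 = -8·3 + 1, so a_0 = -8
3 = 3·1 + 0, so a_1 = 3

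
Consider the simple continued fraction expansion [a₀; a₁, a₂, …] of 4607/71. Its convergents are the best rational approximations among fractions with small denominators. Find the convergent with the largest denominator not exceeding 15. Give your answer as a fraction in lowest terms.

584/9

a_0 = 64: 64/1  (≤ bound)
a_1 = 1: 65/1  (≤ bound)
a_2 = 7: 519/8  (≤ bound)
a_3 = 1: 584/9  (≤ bound)
a_4 = 7: 4607/71  (> 15, stop)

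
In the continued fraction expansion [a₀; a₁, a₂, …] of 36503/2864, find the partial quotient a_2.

36503 = 12·2864 + 2135, so a_0 = 12
2864 = 1·2135 + 729, so a_1 = 1
2135 = 2·729 + 677, so a_2 = 2

2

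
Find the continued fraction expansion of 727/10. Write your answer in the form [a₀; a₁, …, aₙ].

Repeatedly divide and take the remainder:
727 = 72·10 + 7, so a_0 = 72
10 = 1·7 + 3, so a_1 = 1
7 = 2·3 + 1, so a_2 = 2
3 = 3·1 + 0, so a_3 = 3

[72; 1, 2, 3]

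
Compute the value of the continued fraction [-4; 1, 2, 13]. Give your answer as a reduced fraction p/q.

Start with 13.
2 + 1/(13/1) = 2 + 1/13 = 27/13
1 + 1/(27/13) = 1 + 13/27 = 40/27
-4 + 1/(40/27) = -4 + 27/40 = -133/40

-133/40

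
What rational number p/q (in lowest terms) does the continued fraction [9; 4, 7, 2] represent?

Start with 2.
7 + 1/(2/1) = 7 + 1/2 = 15/2
4 + 1/(15/2) = 4 + 2/15 = 62/15
9 + 1/(62/15) = 9 + 15/62 = 573/62

573/62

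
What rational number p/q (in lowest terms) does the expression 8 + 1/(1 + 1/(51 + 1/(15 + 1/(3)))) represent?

a_0 = 8: 8/1
a_1 = 1: 9/1
a_2 = 51: 467/52
a_3 = 15: 7014/781
a_4 = 3: 21509/2395

21509/2395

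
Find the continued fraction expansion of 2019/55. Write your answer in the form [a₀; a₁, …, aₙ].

[36; 1, 2, 2, 3, 2]

⌊2019/55⌋ = 36, remainder 39
⌊55/39⌋ = 1, remainder 16
⌊39/16⌋ = 2, remainder 7
⌊16/7⌋ = 2, remainder 2
⌊7/2⌋ = 3, remainder 1
⌊2/1⌋ = 2, remainder 0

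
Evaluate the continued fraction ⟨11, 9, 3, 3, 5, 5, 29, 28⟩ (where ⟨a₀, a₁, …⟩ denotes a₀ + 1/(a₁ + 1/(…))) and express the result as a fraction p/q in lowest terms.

23253097/2093458

Use the convergent recurrence hₖ = aₖ·hₖ₋₁ + hₖ₋₂ (and likewise for the denominators kₖ):
a_0 = 11: 11/1
a_1 = 9: 100/9
a_2 = 3: 311/28
a_3 = 3: 1033/93
a_4 = 5: 5476/493
a_5 = 5: 28413/2558
a_6 = 29: 829453/74675
a_7 = 28: 23253097/2093458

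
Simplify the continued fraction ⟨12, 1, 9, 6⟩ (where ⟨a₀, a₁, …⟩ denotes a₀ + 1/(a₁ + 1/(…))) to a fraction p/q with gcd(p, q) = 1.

787/61

a_0 = 12: 12/1
a_1 = 1: 13/1
a_2 = 9: 129/10
a_3 = 6: 787/61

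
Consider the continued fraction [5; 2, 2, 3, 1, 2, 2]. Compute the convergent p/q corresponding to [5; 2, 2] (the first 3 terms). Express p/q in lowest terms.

27/5

Collapse the nested fraction from the inside out:
Start with 2.
2 + 1/(2/1) = 2 + 1/2 = 5/2
5 + 1/(5/2) = 5 + 2/5 = 27/5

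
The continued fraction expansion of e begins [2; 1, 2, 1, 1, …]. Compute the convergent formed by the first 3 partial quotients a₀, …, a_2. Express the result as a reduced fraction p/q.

8/3

Start with 2.
1 + 1/(2/1) = 1 + 1/2 = 3/2
2 + 1/(3/2) = 2 + 2/3 = 8/3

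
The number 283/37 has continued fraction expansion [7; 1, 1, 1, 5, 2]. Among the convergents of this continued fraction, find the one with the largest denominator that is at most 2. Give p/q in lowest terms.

a_0 = 7: 7/1  (≤ bound)
a_1 = 1: 8/1  (≤ bound)
a_2 = 1: 15/2  (≤ bound)
a_3 = 1: 23/3  (> 2, stop)

15/2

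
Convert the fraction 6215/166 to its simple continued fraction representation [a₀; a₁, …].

[37; 2, 3, 1, 1, 1, 6]

⌊6215/166⌋ = 37, remainder 73
⌊166/73⌋ = 2, remainder 20
⌊73/20⌋ = 3, remainder 13
⌊20/13⌋ = 1, remainder 7
⌊13/7⌋ = 1, remainder 6
⌊7/6⌋ = 1, remainder 1
⌊6/1⌋ = 6, remainder 0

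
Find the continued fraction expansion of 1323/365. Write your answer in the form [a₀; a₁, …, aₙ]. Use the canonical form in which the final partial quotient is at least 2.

Run the Euclidean algorithm, recording each quotient:
⌊1323/365⌋ = 3, remainder 228
⌊365/228⌋ = 1, remainder 137
⌊228/137⌋ = 1, remainder 91
⌊137/91⌋ = 1, remainder 46
⌊91/46⌋ = 1, remainder 45
⌊46/45⌋ = 1, remainder 1
⌊45/1⌋ = 45, remainder 0

[3; 1, 1, 1, 1, 1, 45]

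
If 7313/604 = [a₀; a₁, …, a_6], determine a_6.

2

Apply division with remainder until the remainder is 0:
7313 = 12·604 + 65, so a_0 = 12
604 = 9·65 + 19, so a_1 = 9
65 = 3·19 + 8, so a_2 = 3
19 = 2·8 + 3, so a_3 = 2
8 = 2·3 + 2, so a_4 = 2
3 = 1·2 + 1, so a_5 = 1
2 = 2·1 + 0, so a_6 = 2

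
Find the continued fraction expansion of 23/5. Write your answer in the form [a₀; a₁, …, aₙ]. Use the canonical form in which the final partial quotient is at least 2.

Apply division with remainder until the remainder is 0:
23 = 4·5 + 3, so a_0 = 4
5 = 1·3 + 2, so a_1 = 1
3 = 1·2 + 1, so a_2 = 1
2 = 2·1 + 0, so a_3 = 2

[4; 1, 1, 2]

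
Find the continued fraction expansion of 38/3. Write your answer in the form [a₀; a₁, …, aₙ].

Run the Euclidean algorithm, recording each quotient:
⌊38/3⌋ = 12, remainder 2
⌊3/2⌋ = 1, remainder 1
⌊2/1⌋ = 2, remainder 0

[12; 1, 2]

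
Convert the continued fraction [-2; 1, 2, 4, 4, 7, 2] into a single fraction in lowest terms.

-1114/851

Start with 2.
7 + 1/(2/1) = 7 + 1/2 = 15/2
4 + 1/(15/2) = 4 + 2/15 = 62/15
4 + 1/(62/15) = 4 + 15/62 = 263/62
2 + 1/(263/62) = 2 + 62/263 = 588/263
1 + 1/(588/263) = 1 + 263/588 = 851/588
-2 + 1/(851/588) = -2 + 588/851 = -1114/851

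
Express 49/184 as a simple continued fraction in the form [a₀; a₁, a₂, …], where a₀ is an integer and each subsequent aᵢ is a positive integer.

[0; 3, 1, 3, 12]

⌊49/184⌋ = 0, remainder 49
⌊184/49⌋ = 3, remainder 37
⌊49/37⌋ = 1, remainder 12
⌊37/12⌋ = 3, remainder 1
⌊12/1⌋ = 12, remainder 0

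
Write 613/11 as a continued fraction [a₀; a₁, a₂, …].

⌊613/11⌋ = 55, remainder 8
⌊11/8⌋ = 1, remainder 3
⌊8/3⌋ = 2, remainder 2
⌊3/2⌋ = 1, remainder 1
⌊2/1⌋ = 2, remainder 0

[55; 1, 2, 1, 2]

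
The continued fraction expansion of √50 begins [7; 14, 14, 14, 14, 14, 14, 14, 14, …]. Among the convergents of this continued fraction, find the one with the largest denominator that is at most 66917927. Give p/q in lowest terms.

54608393/7722793

a_0 = 7: 7/1  (≤ bound)
a_1 = 14: 99/14  (≤ bound)
a_2 = 14: 1393/197  (≤ bound)
a_3 = 14: 19601/2772  (≤ bound)
a_4 = 14: 275807/39005  (≤ bound)
a_5 = 14: 3880899/548842  (≤ bound)
a_6 = 14: 54608393/7722793  (≤ bound)
a_7 = 14: 768398401/108667944  (> 66917927, stop)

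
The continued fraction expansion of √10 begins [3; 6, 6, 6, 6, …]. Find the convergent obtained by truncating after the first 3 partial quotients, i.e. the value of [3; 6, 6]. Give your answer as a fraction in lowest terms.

117/37

a_0 = 3: 3/1
a_1 = 6: 19/6
a_2 = 6: 117/37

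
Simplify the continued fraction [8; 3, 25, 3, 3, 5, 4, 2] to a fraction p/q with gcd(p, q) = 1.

a_0 = 8: 8/1
a_1 = 3: 25/3
a_2 = 25: 633/76
a_3 = 3: 1924/231
a_4 = 3: 6405/769
a_5 = 5: 33949/4076
a_6 = 4: 142201/17073
a_7 = 2: 318351/38222

318351/38222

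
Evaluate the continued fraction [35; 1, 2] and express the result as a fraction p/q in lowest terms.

107/3

Collapse the nested fraction from the inside out:
Start with 2.
1 + 1/(2/1) = 1 + 1/2 = 3/2
35 + 1/(3/2) = 35 + 2/3 = 107/3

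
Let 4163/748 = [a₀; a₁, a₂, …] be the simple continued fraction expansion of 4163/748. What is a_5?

6

4163 ÷ 748 → quotient 5, remainder 423
748 ÷ 423 → quotient 1, remainder 325
423 ÷ 325 → quotient 1, remainder 98
325 ÷ 98 → quotient 3, remainder 31
98 ÷ 31 → quotient 3, remainder 5
31 ÷ 5 → quotient 6, remainder 1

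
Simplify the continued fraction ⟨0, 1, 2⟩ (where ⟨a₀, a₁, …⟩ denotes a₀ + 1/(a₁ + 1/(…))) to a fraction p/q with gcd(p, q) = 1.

Starting at the tail and folding back:
Start with 2.
1 + 1/(2/1) = 1 + 1/2 = 3/2
0 + 1/(3/2) = 0 + 2/3 = 2/3

2/3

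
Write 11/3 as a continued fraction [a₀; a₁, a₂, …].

[3; 1, 2]

11 ÷ 3 → quotient 3, remainder 2
3 ÷ 2 → quotient 1, remainder 1
2 ÷ 1 → quotient 2, remainder 0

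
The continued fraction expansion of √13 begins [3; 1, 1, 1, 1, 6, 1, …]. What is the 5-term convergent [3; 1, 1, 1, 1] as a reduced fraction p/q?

Start with 1.
1 + 1/(1/1) = 1 + 1/1 = 2/1
1 + 1/(2/1) = 1 + 1/2 = 3/2
1 + 1/(3/2) = 1 + 2/3 = 5/3
3 + 1/(5/3) = 3 + 3/5 = 18/5

18/5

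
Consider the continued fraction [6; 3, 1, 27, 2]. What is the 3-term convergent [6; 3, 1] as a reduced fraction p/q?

25/4

Start with 1.
3 + 1/(1/1) = 3 + 1/1 = 4/1
6 + 1/(4/1) = 6 + 1/4 = 25/4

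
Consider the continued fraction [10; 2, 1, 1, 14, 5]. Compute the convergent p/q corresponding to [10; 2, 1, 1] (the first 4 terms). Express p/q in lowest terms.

52/5

a_0 = 10: 10/1
a_1 = 2: 21/2
a_2 = 1: 31/3
a_3 = 1: 52/5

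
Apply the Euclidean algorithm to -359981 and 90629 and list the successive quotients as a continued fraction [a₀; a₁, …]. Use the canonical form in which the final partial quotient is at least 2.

[-4; 35, 1, 3, 57, 2, 1, 3]

-359981 = -4·90629 + 2535, so a_0 = -4
90629 = 35·2535 + 1904, so a_1 = 35
2535 = 1·1904 + 631, so a_2 = 1
1904 = 3·631 + 11, so a_3 = 3
631 = 57·11 + 4, so a_4 = 57
11 = 2·4 + 3, so a_5 = 2
4 = 1·3 + 1, so a_6 = 1
3 = 3·1 + 0, so a_7 = 3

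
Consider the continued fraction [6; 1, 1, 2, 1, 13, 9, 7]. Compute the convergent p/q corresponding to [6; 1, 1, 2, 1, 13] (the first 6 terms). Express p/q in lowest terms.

Build up convergents one term at a time:
a_0 = 6: 6/1
a_1 = 1: 7/1
a_2 = 1: 13/2
a_3 = 2: 33/5
a_4 = 1: 46/7
a_5 = 13: 631/96

631/96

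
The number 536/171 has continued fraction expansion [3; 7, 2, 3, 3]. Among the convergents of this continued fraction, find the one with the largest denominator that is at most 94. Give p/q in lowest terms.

163/52

a_0 = 3: 3/1  (≤ bound)
a_1 = 7: 22/7  (≤ bound)
a_2 = 2: 47/15  (≤ bound)
a_3 = 3: 163/52  (≤ bound)
a_4 = 3: 536/171  (> 94, stop)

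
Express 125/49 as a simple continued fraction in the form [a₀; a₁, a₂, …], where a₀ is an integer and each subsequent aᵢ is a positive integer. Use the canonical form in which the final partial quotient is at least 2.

[2; 1, 1, 4, 2, 2]

Run the Euclidean algorithm, recording each quotient:
125 = 2·49 + 27, so a_0 = 2
49 = 1·27 + 22, so a_1 = 1
27 = 1·22 + 5, so a_2 = 1
22 = 4·5 + 2, so a_3 = 4
5 = 2·2 + 1, so a_4 = 2
2 = 2·1 + 0, so a_5 = 2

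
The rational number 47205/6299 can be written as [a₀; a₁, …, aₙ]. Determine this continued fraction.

[7; 2, 41, 2, 37]

47205 ÷ 6299 → quotient 7, remainder 3112
6299 ÷ 3112 → quotient 2, remainder 75
3112 ÷ 75 → quotient 41, remainder 37
75 ÷ 37 → quotient 2, remainder 1
37 ÷ 1 → quotient 37, remainder 0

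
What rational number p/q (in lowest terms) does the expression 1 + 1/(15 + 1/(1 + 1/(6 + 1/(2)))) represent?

Use the convergent recurrence hₖ = aₖ·hₖ₋₁ + hₖ₋₂ (and likewise for the denominators kₖ):
a_0 = 1: 1/1
a_1 = 15: 16/15
a_2 = 1: 17/16
a_3 = 6: 118/111
a_4 = 2: 253/238

253/238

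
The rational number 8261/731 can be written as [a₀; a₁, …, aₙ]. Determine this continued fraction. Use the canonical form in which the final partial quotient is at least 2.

[11; 3, 3, 10, 7]

8261 ÷ 731 → quotient 11, remainder 220
731 ÷ 220 → quotient 3, remainder 71
220 ÷ 71 → quotient 3, remainder 7
71 ÷ 7 → quotient 10, remainder 1
7 ÷ 1 → quotient 7, remainder 0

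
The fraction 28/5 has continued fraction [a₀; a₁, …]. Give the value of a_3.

2

28 ÷ 5 → quotient 5, remainder 3
5 ÷ 3 → quotient 1, remainder 2
3 ÷ 2 → quotient 1, remainder 1
2 ÷ 1 → quotient 2, remainder 0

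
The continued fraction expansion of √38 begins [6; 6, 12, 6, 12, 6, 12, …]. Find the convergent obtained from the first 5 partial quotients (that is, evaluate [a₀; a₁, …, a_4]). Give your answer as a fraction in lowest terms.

33294/5401

a_0 = 6: 6/1
a_1 = 6: 37/6
a_2 = 12: 450/73
a_3 = 6: 2737/444
a_4 = 12: 33294/5401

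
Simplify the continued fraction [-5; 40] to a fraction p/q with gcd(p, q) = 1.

Compute successive convergents:
a_0 = -5: -5/1
a_1 = 40: -199/40

-199/40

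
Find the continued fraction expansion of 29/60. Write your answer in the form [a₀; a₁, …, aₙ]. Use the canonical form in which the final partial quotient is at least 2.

[0; 2, 14, 2]

⌊29/60⌋ = 0, remainder 29
⌊60/29⌋ = 2, remainder 2
⌊29/2⌋ = 14, remainder 1
⌊2/1⌋ = 2, remainder 0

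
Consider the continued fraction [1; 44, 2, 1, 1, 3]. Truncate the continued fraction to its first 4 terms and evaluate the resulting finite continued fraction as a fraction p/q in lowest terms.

136/133

Compute successive convergents:
a_0 = 1: 1/1
a_1 = 44: 45/44
a_2 = 2: 91/89
a_3 = 1: 136/133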